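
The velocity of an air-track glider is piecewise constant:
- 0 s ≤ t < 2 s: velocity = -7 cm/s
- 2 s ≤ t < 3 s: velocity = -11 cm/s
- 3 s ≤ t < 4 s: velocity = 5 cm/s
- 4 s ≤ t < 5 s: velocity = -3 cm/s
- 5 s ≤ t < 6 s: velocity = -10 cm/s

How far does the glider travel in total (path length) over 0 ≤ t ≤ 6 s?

Distance (not displacement) is the total path length: add the absolute areas under v-t.
0–2 s: |-7| × 2 = 14 cm
2–3 s: |-11| × 1 = 11 cm
3–4 s: |5| × 1 = 5 cm
4–5 s: |-3| × 1 = 3 cm
5–6 s: |-10| × 1 = 10 cm
Total distance = 43 cm

43 cm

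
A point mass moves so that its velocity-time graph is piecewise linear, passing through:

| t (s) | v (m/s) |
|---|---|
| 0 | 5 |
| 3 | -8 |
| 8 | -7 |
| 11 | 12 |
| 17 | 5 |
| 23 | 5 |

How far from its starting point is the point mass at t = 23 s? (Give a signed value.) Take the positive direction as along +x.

Displacement is the signed area under the v-t curve.
0–3 s: ½(5 + -8)(3) = -4.5 m
3–8 s: ½(-8 + -7)(5) = -37.5 m
8–11 s: ½(-7 + 12)(3) = 7.5 m
11–17 s: ½(12 + 5)(6) = 51 m
17–23 s: 5 × 6 = 30 m
Net displacement = 46.5 m

46.5 m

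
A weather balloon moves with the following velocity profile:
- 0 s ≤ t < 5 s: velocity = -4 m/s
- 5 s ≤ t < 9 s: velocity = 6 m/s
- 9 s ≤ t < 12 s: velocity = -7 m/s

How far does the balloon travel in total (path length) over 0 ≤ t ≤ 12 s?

65 m

Distance (not displacement) is the total path length: add the absolute areas under v-t.
0–5 s: |-4| × 5 = 20 m
5–9 s: |6| × 4 = 24 m
9–12 s: |-7| × 3 = 21 m
Total distance = 65 m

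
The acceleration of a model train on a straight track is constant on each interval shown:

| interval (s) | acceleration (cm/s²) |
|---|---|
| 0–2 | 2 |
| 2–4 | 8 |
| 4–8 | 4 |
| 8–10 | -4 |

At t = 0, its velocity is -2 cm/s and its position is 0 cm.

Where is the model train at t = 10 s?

184 cm

On each constant-a segment, Δv = aΔt and Δx = v₀Δt + ½aΔt²; chain segment to segment.
0–2 s: v starts -2 cm/s; Δx = -2·2 + ½·2·2² = 0 cm; v ends 2 cm/s.
2–4 s: v starts 2 cm/s; Δx = 2·2 + ½·8·2² = 20 cm; v ends 18 cm/s.
4–8 s: v starts 18 cm/s; Δx = 18·4 + ½·4·4² = 104 cm; v ends 34 cm/s.
8–10 s: v starts 34 cm/s; Δx = 34·2 + ½·-4·2² = 60 cm; v ends 26 cm/s.
x(10) = 0 + Σ Δx = 184 cm.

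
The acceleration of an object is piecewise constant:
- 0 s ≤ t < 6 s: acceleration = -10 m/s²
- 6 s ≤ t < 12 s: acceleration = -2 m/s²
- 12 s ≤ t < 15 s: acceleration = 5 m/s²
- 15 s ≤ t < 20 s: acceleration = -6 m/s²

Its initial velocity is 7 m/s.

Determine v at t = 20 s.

Δv equals the area under the a-t graph; then v = v₀ + Δv.
0–6 s: -10 × 6 = -60 m/s
6–12 s: -2 × 6 = -12 m/s
12–15 s: 5 × 3 = 15 m/s
15–20 s: -6 × 5 = -30 m/s
Δv = -87 m/s, so v(20) = 7 + (-87) = -80 m/s.

-80 m/s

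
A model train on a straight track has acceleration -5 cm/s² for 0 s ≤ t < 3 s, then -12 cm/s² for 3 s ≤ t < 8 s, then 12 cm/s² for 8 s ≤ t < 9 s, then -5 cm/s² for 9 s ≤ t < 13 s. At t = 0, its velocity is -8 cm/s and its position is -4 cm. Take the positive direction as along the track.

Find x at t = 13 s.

On each constant-a segment, Δv = aΔt and Δx = v₀Δt + ½aΔt²; chain segment to segment.
0–3 s: v starts -8 cm/s; Δx = -8·3 + ½·-5·3² = -46.5 cm; v ends -23 cm/s.
3–8 s: v starts -23 cm/s; Δx = -23·5 + ½·-12·5² = -265 cm; v ends -83 cm/s.
8–9 s: v starts -83 cm/s; Δx = -83·1 + ½·12·1² = -77 cm; v ends -71 cm/s.
9–13 s: v starts -71 cm/s; Δx = -71·4 + ½·-5·4² = -324 cm; v ends -91 cm/s.
x(13) = -4 + Σ Δx = -716.5 cm.

-716.5 cm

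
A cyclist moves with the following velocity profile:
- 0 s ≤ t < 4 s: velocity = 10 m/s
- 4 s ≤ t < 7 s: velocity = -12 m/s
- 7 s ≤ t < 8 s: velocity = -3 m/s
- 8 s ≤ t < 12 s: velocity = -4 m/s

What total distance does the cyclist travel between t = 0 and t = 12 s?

95 m

Distance (not displacement) is the total path length: add the absolute areas under v-t.
0–4 s: |10| × 4 = 40 m
4–7 s: |-12| × 3 = 36 m
7–8 s: |-3| × 1 = 3 m
8–12 s: |-4| × 4 = 16 m
Total distance = 95 m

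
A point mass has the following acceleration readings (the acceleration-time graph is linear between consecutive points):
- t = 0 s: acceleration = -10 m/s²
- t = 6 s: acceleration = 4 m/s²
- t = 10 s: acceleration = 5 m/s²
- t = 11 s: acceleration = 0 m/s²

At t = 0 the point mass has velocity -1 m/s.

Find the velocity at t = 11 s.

1.5 m/s

Δv equals the area under the a-t graph; then v = v₀ + Δv.
0–6 s: ½(-10 + 4)(6) = -18 m/s
6–10 s: ½(4 + 5)(4) = 18 m/s
10–11 s: ½(5 + 0)(1) = 2.5 m/s
Δv = 2.5 m/s, so v(11) = -1 + (2.5) = 1.5 m/s.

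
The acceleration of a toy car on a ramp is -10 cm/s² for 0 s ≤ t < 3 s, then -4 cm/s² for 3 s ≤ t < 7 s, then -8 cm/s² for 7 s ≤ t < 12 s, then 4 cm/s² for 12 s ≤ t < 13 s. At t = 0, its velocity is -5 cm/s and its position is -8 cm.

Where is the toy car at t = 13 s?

-684 cm

On each constant-a segment, Δv = aΔt and Δx = v₀Δt + ½aΔt²; chain segment to segment.
0–3 s: v starts -5 cm/s; Δx = -5·3 + ½·-10·3² = -60 cm; v ends -35 cm/s.
3–7 s: v starts -35 cm/s; Δx = -35·4 + ½·-4·4² = -172 cm; v ends -51 cm/s.
7–12 s: v starts -51 cm/s; Δx = -51·5 + ½·-8·5² = -355 cm; v ends -91 cm/s.
12–13 s: v starts -91 cm/s; Δx = -91·1 + ½·4·1² = -89 cm; v ends -87 cm/s.
x(13) = -8 + Σ Δx = -684 cm.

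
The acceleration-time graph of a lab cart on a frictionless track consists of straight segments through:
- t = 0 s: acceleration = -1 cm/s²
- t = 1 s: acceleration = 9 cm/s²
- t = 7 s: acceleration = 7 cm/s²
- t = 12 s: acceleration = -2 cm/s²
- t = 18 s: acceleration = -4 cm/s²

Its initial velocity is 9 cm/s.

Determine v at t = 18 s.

Δv equals the area under the a-t graph; then v = v₀ + Δv.
0–1 s: ½(-1 + 9)(1) = 4 cm/s
1–7 s: ½(9 + 7)(6) = 48 cm/s
7–12 s: ½(7 + -2)(5) = 12.5 cm/s
12–18 s: ½(-2 + -4)(6) = -18 cm/s
Δv = 46.5 cm/s, so v(18) = 9 + (46.5) = 55.5 cm/s.

55.5 cm/s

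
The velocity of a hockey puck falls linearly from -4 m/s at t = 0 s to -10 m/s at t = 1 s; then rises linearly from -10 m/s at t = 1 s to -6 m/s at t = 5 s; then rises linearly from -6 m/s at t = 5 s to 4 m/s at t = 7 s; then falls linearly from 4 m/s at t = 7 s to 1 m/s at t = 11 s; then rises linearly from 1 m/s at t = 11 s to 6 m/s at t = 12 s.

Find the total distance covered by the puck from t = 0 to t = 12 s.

57.7 m

Total distance travelled is ∫|v| dt — sum the magnitudes of each area piece.
0–1 s: |½(-4 + -10)(1)| = 7 m
1–5 s: |½(-10 + -6)(4)| = 32 m
5–7 s: v = 0 at t = 6.2 s; triangle areas 3.6 + 1.6 = 5.2 m
7–11 s: |½(4 + 1)(4)| = 10 m
11–12 s: |½(1 + 6)(1)| = 3.5 m
Total distance = 57.7 m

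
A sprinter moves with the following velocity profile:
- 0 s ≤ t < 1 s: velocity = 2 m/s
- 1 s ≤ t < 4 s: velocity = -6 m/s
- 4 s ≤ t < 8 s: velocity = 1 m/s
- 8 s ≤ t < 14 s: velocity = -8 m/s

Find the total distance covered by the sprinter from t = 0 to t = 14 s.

72 m

Distance (not displacement) is the total path length: add the absolute areas under v-t.
0–1 s: |2| × 1 = 2 m
1–4 s: |-6| × 3 = 18 m
4–8 s: |1| × 4 = 4 m
8–14 s: |-8| × 6 = 48 m
Total distance = 72 m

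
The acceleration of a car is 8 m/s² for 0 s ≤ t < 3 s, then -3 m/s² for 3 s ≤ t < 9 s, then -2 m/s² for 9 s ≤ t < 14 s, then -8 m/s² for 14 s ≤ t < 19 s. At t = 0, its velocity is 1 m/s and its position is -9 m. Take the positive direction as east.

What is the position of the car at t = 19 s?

On each constant-a segment, Δv = aΔt and Δx = v₀Δt + ½aΔt²; chain segment to segment.
0–3 s: v starts 1 m/s; Δx = 1·3 + ½·8·3² = 39 m; v ends 25 m/s.
3–9 s: v starts 25 m/s; Δx = 25·6 + ½·-3·6² = 96 m; v ends 7 m/s.
9–14 s: v starts 7 m/s; Δx = 7·5 + ½·-2·5² = 10 m; v ends -3 m/s.
14–19 s: v starts -3 m/s; Δx = -3·5 + ½·-8·5² = -115 m; v ends -43 m/s.
x(19) = -9 + Σ Δx = 21 m.

21 m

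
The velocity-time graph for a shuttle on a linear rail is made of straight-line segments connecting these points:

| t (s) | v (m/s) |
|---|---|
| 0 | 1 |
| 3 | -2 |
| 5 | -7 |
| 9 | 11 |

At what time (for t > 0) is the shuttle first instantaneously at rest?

t = 1 s

v changes sign on 0–3 s (from 1 to -2); the graph is linear there, so v = 0 at t = 0 + (-1)·(3 − 0)/(-2 − 1) = 1 s.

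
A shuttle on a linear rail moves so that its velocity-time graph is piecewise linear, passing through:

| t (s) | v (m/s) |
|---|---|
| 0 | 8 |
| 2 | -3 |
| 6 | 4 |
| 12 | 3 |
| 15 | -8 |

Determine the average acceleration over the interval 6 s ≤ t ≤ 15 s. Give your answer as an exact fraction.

Average acceleration = Δv/Δt = (-8 − 4)/(15 − 6) = -4/3 m/s².

-4/3 m/s²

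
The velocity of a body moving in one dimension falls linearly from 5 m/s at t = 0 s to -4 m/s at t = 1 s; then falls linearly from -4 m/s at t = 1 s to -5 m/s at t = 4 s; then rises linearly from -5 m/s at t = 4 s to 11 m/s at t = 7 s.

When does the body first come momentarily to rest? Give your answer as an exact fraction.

t = 5/9 s

v changes sign on 0–1 s (from 5 to -4); the graph is linear there, so v = 0 at t = 0 + (-5)·(1 − 0)/(-4 − 5) = 5/9 s.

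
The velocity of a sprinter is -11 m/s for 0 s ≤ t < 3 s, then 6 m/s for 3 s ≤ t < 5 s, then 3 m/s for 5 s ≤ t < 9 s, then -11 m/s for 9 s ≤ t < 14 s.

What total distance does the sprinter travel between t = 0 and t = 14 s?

Total distance travelled is ∫|v| dt — sum the magnitudes of each area piece.
0–3 s: |-11| × 3 = 33 m
3–5 s: |6| × 2 = 12 m
5–9 s: |3| × 4 = 12 m
9–14 s: |-11| × 5 = 55 m
Total distance = 112 m

112 m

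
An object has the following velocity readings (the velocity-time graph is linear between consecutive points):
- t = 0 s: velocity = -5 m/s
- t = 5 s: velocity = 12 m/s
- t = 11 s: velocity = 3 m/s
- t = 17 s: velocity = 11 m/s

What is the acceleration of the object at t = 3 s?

3.4 m/s²

Acceleration is the slope of the v-t graph on 0–5 s: (12 − -5)/(5 − 0) = 3.4 m/s².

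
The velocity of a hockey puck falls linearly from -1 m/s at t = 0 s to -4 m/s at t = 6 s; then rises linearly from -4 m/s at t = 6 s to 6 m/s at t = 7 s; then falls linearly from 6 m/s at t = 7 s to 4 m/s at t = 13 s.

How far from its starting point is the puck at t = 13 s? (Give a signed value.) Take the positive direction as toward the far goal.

Displacement is the signed area under the v-t curve.
0–6 s: ½(-1 + -4)(6) = -15 m
6–7 s: ½(-4 + 6)(1) = 1 m
7–13 s: ½(6 + 4)(6) = 30 m
Net displacement = 16 m

16 m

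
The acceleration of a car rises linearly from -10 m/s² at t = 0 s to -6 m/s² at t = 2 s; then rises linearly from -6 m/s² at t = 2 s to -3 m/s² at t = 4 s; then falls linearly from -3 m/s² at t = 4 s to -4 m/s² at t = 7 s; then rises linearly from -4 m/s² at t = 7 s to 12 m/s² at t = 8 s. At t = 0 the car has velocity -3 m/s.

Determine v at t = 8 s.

Δv equals the area under the a-t graph; then v = v₀ + Δv.
0–2 s: ½(-10 + -6)(2) = -16 m/s
2–4 s: ½(-6 + -3)(2) = -9 m/s
4–7 s: ½(-3 + -4)(3) = -10.5 m/s
7–8 s: ½(-4 + 12)(1) = 4 m/s
Δv = -31.5 m/s, so v(8) = -3 + (-31.5) = -34.5 m/s.

-34.5 m/s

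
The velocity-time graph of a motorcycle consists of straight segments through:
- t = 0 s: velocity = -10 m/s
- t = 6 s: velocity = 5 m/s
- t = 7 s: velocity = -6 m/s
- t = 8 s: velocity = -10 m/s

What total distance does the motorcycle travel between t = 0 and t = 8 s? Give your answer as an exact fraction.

787/22 m

Total distance travelled is ∫|v| dt — sum the magnitudes of each area piece.
0–6 s: v = 0 at t = 4 s; triangle areas 20 + 5 = 25 m
6–7 s: v = 0 at t = 71/11 s; triangle areas 25/22 + 18/11 = 61/22 m
7–8 s: |½(-6 + -10)(1)| = 8 m
Total distance = 787/22 m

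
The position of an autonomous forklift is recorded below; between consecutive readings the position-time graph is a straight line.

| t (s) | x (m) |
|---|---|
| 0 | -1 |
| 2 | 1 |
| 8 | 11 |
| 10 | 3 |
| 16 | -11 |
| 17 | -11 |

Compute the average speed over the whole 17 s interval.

Average speed = (total path length)/(elapsed time); on a piecewise-linear x-t graph the path length is Σ|Δx|.
0–2 s: |Δx| = |1 − -1| = 2 m
2–8 s: |Δx| = |11 − 1| = 10 m
8–10 s: |Δx| = |3 − 11| = 8 m
10–16 s: |Δx| = |-11 − 3| = 14 m
16–17 s: |Δx| = |-11 − -11| = 0 m
Total path = 34 m; average speed = 34/17 = 2 m/s.

2 m/s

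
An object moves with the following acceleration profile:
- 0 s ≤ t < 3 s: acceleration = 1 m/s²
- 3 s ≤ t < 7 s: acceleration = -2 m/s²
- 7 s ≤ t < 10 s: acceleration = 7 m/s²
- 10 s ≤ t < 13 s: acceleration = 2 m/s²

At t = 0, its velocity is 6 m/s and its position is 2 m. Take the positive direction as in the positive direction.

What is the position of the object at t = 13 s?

On each constant-a segment, Δv = aΔt and Δx = v₀Δt + ½aΔt²; chain segment to segment.
0–3 s: v starts 6 m/s; Δx = 6·3 + ½·1·3² = 22.5 m; v ends 9 m/s.
3–7 s: v starts 9 m/s; Δx = 9·4 + ½·-2·4² = 20 m; v ends 1 m/s.
7–10 s: v starts 1 m/s; Δx = 1·3 + ½·7·3² = 34.5 m; v ends 22 m/s.
10–13 s: v starts 22 m/s; Δx = 22·3 + ½·2·3² = 75 m; v ends 28 m/s.
x(13) = 2 + Σ Δx = 154 m.

154 m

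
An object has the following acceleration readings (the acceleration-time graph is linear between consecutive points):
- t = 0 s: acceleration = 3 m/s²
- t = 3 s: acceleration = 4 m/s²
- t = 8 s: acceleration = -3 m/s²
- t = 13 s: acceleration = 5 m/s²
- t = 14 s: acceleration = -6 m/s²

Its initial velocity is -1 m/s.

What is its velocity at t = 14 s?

Δv equals the area under the a-t graph; then v = v₀ + Δv.
0–3 s: ½(3 + 4)(3) = 10.5 m/s
3–8 s: ½(4 + -3)(5) = 2.5 m/s
8–13 s: ½(-3 + 5)(5) = 5 m/s
13–14 s: ½(5 + -6)(1) = -0.5 m/s
Δv = 17.5 m/s, so v(14) = -1 + (17.5) = 16.5 m/s.

16.5 m/s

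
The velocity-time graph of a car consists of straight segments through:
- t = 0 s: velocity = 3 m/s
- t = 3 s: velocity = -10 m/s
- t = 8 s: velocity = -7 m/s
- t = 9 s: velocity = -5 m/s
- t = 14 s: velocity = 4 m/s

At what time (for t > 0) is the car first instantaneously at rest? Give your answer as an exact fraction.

v changes sign on 0–3 s (from 3 to -10); the graph is linear there, so v = 0 at t = 0 + (-3)·(3 − 0)/(-10 − 3) = 9/13 s.

t = 9/13 s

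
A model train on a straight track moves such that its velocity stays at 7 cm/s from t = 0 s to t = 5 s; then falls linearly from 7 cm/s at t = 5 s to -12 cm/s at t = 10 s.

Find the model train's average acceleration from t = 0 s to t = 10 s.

Average acceleration = Δv/Δt = (-12 − 7)/(10 − 0) = -1.9 cm/s².

-1.9 cm/s²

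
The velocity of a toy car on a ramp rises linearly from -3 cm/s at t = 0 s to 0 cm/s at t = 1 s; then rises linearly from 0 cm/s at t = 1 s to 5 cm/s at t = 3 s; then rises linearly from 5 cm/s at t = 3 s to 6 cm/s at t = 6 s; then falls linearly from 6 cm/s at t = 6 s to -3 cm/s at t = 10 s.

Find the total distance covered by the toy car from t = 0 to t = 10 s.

33 cm

Total distance travelled is ∫|v| dt — sum the magnitudes of each area piece.
0–1 s: |½(-3 + 0)(1)| = 1.5 cm
1–3 s: |½(0 + 5)(2)| = 5 cm
3–6 s: |½(5 + 6)(3)| = 16.5 cm
6–10 s: v = 0 at t = 26/3 s; triangle areas 8 + 2 = 10 cm
Total distance = 33 cm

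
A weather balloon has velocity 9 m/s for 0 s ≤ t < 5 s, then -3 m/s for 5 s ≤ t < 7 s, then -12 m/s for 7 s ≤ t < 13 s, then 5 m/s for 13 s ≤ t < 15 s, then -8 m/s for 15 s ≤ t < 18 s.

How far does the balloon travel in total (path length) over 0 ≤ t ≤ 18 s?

Distance (not displacement) is the total path length: add the absolute areas under v-t.
0–5 s: |9| × 5 = 45 m
5–7 s: |-3| × 2 = 6 m
7–13 s: |-12| × 6 = 72 m
13–15 s: |5| × 2 = 10 m
15–18 s: |-8| × 3 = 24 m
Total distance = 157 m

157 m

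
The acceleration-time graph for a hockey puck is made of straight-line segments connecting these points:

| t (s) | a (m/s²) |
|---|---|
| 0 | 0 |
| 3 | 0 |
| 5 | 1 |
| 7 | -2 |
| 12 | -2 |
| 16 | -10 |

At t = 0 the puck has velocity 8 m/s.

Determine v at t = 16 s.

Δv equals the area under the a-t graph; then v = v₀ + Δv.
0–3 s: 0 × 3 = 0 m/s
3–5 s: ½(0 + 1)(2) = 1 m/s
5–7 s: ½(1 + -2)(2) = -1 m/s
7–12 s: -2 × 5 = -10 m/s
12–16 s: ½(-2 + -10)(4) = -24 m/s
Δv = -34 m/s, so v(16) = 8 + (-34) = -26 m/s.

-26 m/s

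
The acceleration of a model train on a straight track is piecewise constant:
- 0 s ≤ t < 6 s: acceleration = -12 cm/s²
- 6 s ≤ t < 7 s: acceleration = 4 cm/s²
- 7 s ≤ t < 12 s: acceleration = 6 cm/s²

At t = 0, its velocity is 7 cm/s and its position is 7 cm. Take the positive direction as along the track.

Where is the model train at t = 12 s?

On each constant-a segment, Δv = aΔt and Δx = v₀Δt + ½aΔt²; chain segment to segment.
0–6 s: v starts 7 cm/s; Δx = 7·6 + ½·-12·6² = -174 cm; v ends -65 cm/s.
6–7 s: v starts -65 cm/s; Δx = -65·1 + ½·4·1² = -63 cm; v ends -61 cm/s.
7–12 s: v starts -61 cm/s; Δx = -61·5 + ½·6·5² = -230 cm; v ends -31 cm/s.
x(12) = 7 + Σ Δx = -460 cm.

-460 cm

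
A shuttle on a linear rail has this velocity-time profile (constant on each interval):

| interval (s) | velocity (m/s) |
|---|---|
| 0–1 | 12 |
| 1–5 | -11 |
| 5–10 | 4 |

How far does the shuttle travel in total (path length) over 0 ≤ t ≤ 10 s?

Total distance travelled is ∫|v| dt — sum the magnitudes of each area piece.
0–1 s: |12| × 1 = 12 m
1–5 s: |-11| × 4 = 44 m
5–10 s: |4| × 5 = 20 m
Total distance = 76 m

76 m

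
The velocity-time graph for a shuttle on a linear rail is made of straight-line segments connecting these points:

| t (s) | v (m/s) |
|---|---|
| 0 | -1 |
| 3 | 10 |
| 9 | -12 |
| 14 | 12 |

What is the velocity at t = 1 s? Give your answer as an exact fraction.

8/3 m/s

On 0–3 s the graph is linear from -1 to 10 m/s: v(1) = -1 + (10 − -1)·(1 − 0)/(3 − 0) = 8/3 m/s.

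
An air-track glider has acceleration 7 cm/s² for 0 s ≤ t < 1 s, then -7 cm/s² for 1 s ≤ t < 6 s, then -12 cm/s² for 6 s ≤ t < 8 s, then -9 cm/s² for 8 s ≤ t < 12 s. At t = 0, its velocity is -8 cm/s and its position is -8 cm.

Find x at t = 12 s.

On each constant-a segment, Δv = aΔt and Δx = v₀Δt + ½aΔt²; chain segment to segment.
0–1 s: v starts -8 cm/s; Δx = -8·1 + ½·7·1² = -4.5 cm; v ends -1 cm/s.
1–6 s: v starts -1 cm/s; Δx = -1·5 + ½·-7·5² = -92.5 cm; v ends -36 cm/s.
6–8 s: v starts -36 cm/s; Δx = -36·2 + ½·-12·2² = -96 cm; v ends -60 cm/s.
8–12 s: v starts -60 cm/s; Δx = -60·4 + ½·-9·4² = -312 cm; v ends -96 cm/s.
x(12) = -8 + Σ Δx = -513 cm.

-513 cm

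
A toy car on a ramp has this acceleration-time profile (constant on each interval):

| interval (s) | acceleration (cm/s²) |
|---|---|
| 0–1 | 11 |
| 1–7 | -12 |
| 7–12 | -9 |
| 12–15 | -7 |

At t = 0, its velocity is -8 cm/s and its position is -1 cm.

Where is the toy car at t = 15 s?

On each constant-a segment, Δv = aΔt and Δx = v₀Δt + ½aΔt²; chain segment to segment.
0–1 s: v starts -8 cm/s; Δx = -8·1 + ½·11·1² = -2.5 cm; v ends 3 cm/s.
1–7 s: v starts 3 cm/s; Δx = 3·6 + ½·-12·6² = -198 cm; v ends -69 cm/s.
7–12 s: v starts -69 cm/s; Δx = -69·5 + ½·-9·5² = -457.5 cm; v ends -114 cm/s.
12–15 s: v starts -114 cm/s; Δx = -114·3 + ½·-7·3² = -373.5 cm; v ends -135 cm/s.
x(15) = -1 + Σ Δx = -1032.5 cm.

-1032.5 cm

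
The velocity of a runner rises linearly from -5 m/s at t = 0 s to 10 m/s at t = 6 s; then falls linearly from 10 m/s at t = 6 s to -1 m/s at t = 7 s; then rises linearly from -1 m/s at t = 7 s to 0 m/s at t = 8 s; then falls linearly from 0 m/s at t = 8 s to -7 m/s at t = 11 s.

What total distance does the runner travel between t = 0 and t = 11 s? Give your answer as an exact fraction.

Distance (not displacement) is the total path length: add the absolute areas under v-t.
0–6 s: v = 0 at t = 2 s; triangle areas 5 + 20 = 25 m
6–7 s: v = 0 at t = 76/11 s; triangle areas 50/11 + 1/22 = 101/22 m
7–8 s: |½(-1 + 0)(1)| = 0.5 m
8–11 s: |½(0 + -7)(3)| = 10.5 m
Total distance = 893/22 m

893/22 m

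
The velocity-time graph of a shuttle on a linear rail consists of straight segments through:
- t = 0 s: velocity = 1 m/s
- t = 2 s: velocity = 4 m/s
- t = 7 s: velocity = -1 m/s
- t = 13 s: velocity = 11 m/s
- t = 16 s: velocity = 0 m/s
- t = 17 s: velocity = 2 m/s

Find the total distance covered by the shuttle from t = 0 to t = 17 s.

Total distance travelled is ∫|v| dt — sum the magnitudes of each area piece.
0–2 s: |½(1 + 4)(2)| = 5 m
2–7 s: v = 0 at t = 6 s; triangle areas 8 + 0.5 = 8.5 m
7–13 s: v = 0 at t = 7.5 s; triangle areas 0.25 + 30.25 = 30.5 m
13–16 s: |½(11 + 0)(3)| = 16.5 m
16–17 s: |½(0 + 2)(1)| = 1 m
Total distance = 61.5 m

61.5 m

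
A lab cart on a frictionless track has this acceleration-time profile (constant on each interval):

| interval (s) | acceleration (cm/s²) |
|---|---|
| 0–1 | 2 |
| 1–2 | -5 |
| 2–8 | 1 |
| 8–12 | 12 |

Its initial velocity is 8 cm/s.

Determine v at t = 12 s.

Δv equals the area under the a-t graph; then v = v₀ + Δv.
0–1 s: 2 × 1 = 2 cm/s
1–2 s: -5 × 1 = -5 cm/s
2–8 s: 1 × 6 = 6 cm/s
8–12 s: 12 × 4 = 48 cm/s
Δv = 51 cm/s, so v(12) = 8 + (51) = 59 cm/s.

59 cm/s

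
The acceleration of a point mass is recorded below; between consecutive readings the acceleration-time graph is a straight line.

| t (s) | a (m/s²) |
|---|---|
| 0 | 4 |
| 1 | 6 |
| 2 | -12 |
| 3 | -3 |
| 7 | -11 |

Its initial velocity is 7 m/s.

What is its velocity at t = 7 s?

-26.5 m/s

Δv equals the area under the a-t graph; then v = v₀ + Δv.
0–1 s: ½(4 + 6)(1) = 5 m/s
1–2 s: ½(6 + -12)(1) = -3 m/s
2–3 s: ½(-12 + -3)(1) = -7.5 m/s
3–7 s: ½(-3 + -11)(4) = -28 m/s
Δv = -33.5 m/s, so v(7) = 7 + (-33.5) = -26.5 m/s.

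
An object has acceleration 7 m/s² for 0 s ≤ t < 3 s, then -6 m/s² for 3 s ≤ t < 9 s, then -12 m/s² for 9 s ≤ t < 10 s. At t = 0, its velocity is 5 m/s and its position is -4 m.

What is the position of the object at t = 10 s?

On each constant-a segment, Δv = aΔt and Δx = v₀Δt + ½aΔt²; chain segment to segment.
0–3 s: v starts 5 m/s; Δx = 5·3 + ½·7·3² = 46.5 m; v ends 26 m/s.
3–9 s: v starts 26 m/s; Δx = 26·6 + ½·-6·6² = 48 m; v ends -10 m/s.
9–10 s: v starts -10 m/s; Δx = -10·1 + ½·-12·1² = -16 m; v ends -22 m/s.
x(10) = -4 + Σ Δx = 74.5 m.

74.5 m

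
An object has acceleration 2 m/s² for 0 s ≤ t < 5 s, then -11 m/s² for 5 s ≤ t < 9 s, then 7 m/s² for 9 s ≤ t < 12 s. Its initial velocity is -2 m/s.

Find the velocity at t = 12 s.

Δv equals the area under the a-t graph; then v = v₀ + Δv.
0–5 s: 2 × 5 = 10 m/s
5–9 s: -11 × 4 = -44 m/s
9–12 s: 7 × 3 = 21 m/s
Δv = -13 m/s, so v(12) = -2 + (-13) = -15 m/s.

-15 m/s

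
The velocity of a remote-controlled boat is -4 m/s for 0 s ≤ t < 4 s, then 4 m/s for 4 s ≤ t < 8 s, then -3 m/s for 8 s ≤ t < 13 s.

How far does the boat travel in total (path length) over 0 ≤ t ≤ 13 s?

47 m

Distance (not displacement) is the total path length: add the absolute areas under v-t.
0–4 s: |-4| × 4 = 16 m
4–8 s: |4| × 4 = 16 m
8–13 s: |-3| × 5 = 15 m
Total distance = 47 m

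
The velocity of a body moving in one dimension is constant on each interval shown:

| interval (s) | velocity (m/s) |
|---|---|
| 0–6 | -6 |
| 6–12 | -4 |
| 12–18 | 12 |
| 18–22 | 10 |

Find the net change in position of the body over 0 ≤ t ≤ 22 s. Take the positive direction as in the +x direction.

52 m

Displacement is the signed area under the v-t curve.
0–6 s: -6 × 6 = -36 m
6–12 s: -4 × 6 = -24 m
12–18 s: 12 × 6 = 72 m
18–22 s: 10 × 4 = 40 m
Net displacement = 52 m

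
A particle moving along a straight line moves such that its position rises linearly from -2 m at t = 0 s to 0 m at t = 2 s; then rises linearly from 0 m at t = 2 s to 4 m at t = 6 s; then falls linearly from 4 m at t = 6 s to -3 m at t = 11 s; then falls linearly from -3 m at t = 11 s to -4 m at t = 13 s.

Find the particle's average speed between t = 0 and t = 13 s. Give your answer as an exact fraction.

Average speed = (total path length)/(elapsed time); on a piecewise-linear x-t graph the path length is Σ|Δx|.
0–2 s: |Δx| = |0 − -2| = 2 m
2–6 s: |Δx| = |4 − 0| = 4 m
6–11 s: |Δx| = |-3 − 4| = 7 m
11–13 s: |Δx| = |-4 − -3| = 1 m
Total path = 14 m; average speed = 14/13 = 14/13 m/s.

14/13 m/s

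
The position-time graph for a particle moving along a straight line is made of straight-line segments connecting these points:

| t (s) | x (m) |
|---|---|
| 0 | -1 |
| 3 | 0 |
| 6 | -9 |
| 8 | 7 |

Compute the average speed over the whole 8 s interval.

3.25 m/s

Average speed = (total path length)/(elapsed time); on a piecewise-linear x-t graph the path length is Σ|Δx|.
0–3 s: |Δx| = |0 − -1| = 1 m
3–6 s: |Δx| = |-9 − 0| = 9 m
6–8 s: |Δx| = |7 − -9| = 16 m
Total path = 26 m; average speed = 26/8 = 3.25 m/s.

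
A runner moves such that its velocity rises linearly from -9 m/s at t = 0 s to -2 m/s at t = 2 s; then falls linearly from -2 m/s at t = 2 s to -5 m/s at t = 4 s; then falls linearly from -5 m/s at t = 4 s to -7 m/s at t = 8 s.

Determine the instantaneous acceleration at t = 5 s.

-0.5 m/s²

Acceleration is the slope of the v-t graph on 4–8 s: (-7 − -5)/(8 − 4) = -0.5 m/s².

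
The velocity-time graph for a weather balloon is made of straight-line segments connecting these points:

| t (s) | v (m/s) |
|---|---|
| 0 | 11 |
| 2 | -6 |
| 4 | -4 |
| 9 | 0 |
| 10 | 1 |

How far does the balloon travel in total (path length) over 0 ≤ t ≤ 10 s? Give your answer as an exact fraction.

Distance (not displacement) is the total path length: add the absolute areas under v-t.
0–2 s: v = 0 at t = 22/17 s; triangle areas 121/17 + 36/17 = 157/17 m
2–4 s: |½(-6 + -4)(2)| = 10 m
4–9 s: |½(-4 + 0)(5)| = 10 m
9–10 s: |½(0 + 1)(1)| = 0.5 m
Total distance = 1011/34 m

1011/34 m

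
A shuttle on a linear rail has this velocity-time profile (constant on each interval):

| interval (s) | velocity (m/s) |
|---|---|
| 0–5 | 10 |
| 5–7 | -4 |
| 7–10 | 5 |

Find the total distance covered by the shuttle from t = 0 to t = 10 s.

73 m

Total distance travelled is ∫|v| dt — sum the magnitudes of each area piece.
0–5 s: |10| × 5 = 50 m
5–7 s: |-4| × 2 = 8 m
7–10 s: |5| × 3 = 15 m
Total distance = 73 m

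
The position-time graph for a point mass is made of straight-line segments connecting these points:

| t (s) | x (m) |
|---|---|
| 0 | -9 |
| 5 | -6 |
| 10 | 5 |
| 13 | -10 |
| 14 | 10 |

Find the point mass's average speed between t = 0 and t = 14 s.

3.5 m/s

Average speed = (total path length)/(elapsed time); on a piecewise-linear x-t graph the path length is Σ|Δx|.
0–5 s: |Δx| = |-6 − -9| = 3 m
5–10 s: |Δx| = |5 − -6| = 11 m
10–13 s: |Δx| = |-10 − 5| = 15 m
13–14 s: |Δx| = |10 − -10| = 20 m
Total path = 49 m; average speed = 49/14 = 3.5 m/s.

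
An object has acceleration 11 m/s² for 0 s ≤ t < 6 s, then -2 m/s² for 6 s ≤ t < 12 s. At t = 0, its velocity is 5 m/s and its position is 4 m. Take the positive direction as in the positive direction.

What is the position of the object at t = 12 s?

On each constant-a segment, Δv = aΔt and Δx = v₀Δt + ½aΔt²; chain segment to segment.
0–6 s: v starts 5 m/s; Δx = 5·6 + ½·11·6² = 228 m; v ends 71 m/s.
6–12 s: v starts 71 m/s; Δx = 71·6 + ½·-2·6² = 390 m; v ends 59 m/s.
x(12) = 4 + Σ Δx = 622 m.

622 m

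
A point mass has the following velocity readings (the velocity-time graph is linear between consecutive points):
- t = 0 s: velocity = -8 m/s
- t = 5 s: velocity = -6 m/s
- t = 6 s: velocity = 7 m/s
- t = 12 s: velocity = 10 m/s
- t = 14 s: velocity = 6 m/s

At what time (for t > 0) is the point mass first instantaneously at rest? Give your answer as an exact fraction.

v changes sign on 5–6 s (from -6 to 7); the graph is linear there, so v = 0 at t = 5 + (6)·(6 − 5)/(7 − -6) = 71/13 s.

t = 71/13 s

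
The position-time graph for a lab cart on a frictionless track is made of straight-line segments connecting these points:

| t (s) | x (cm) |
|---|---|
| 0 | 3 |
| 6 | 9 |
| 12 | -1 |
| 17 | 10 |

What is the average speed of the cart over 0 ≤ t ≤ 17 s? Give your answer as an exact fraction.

Average speed = (total path length)/(elapsed time); on a piecewise-linear x-t graph the path length is Σ|Δx|.
0–6 s: |Δx| = |9 − 3| = 6 cm
6–12 s: |Δx| = |-1 − 9| = 10 cm
12–17 s: |Δx| = |10 − -1| = 11 cm
Total path = 27 cm; average speed = 27/17 = 27/17 cm/s.

27/17 cm/s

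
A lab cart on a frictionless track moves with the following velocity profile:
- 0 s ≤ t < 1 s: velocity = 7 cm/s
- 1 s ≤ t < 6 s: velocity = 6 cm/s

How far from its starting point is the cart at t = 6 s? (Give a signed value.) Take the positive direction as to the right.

Net displacement equals the area under the velocity-time graph (areas below the axis count negative).
0–1 s: 7 × 1 = 7 cm
1–6 s: 6 × 5 = 30 cm
Net displacement = 37 cm

37 cm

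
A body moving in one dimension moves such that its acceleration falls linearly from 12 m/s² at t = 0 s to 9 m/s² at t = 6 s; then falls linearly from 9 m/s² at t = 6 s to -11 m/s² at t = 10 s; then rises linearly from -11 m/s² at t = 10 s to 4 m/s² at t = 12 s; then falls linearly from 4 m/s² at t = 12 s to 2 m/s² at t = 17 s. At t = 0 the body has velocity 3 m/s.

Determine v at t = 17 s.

Δv equals the area under the a-t graph; then v = v₀ + Δv.
0–6 s: ½(12 + 9)(6) = 63 m/s
6–10 s: ½(9 + -11)(4) = -4 m/s
10–12 s: ½(-11 + 4)(2) = -7 m/s
12–17 s: ½(4 + 2)(5) = 15 m/s
Δv = 67 m/s, so v(17) = 3 + (67) = 70 m/s.

70 m/s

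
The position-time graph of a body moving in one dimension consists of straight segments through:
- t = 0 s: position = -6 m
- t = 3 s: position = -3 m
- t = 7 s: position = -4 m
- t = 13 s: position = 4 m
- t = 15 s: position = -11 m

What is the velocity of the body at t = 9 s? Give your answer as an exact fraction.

Velocity is the slope of the x-t graph on 7–13 s: (4 − -4)/(13 − 7) = 4/3 m/s.

4/3 m/s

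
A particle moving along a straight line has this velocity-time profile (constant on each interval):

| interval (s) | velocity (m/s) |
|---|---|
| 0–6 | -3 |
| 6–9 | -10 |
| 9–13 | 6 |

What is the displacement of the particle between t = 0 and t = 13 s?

Net displacement equals the area under the velocity-time graph (areas below the axis count negative).
0–6 s: -3 × 6 = -18 m
6–9 s: -10 × 3 = -30 m
9–13 s: 6 × 4 = 24 m
Net displacement = -24 m

-24 m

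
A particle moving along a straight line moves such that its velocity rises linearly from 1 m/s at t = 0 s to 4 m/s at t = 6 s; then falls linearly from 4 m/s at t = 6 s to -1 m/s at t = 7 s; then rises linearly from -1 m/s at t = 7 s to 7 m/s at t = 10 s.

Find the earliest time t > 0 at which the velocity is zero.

v changes sign on 6–7 s (from 4 to -1); the graph is linear there, so v = 0 at t = 6 + (-4)·(7 − 6)/(-1 − 4) = 6.8 s.

t = 6.8 s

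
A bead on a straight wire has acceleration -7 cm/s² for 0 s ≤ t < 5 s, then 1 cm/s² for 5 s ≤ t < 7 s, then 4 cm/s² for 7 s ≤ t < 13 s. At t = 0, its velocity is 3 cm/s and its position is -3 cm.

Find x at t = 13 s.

On each constant-a segment, Δv = aΔt and Δx = v₀Δt + ½aΔt²; chain segment to segment.
0–5 s: v starts 3 cm/s; Δx = 3·5 + ½·-7·5² = -72.5 cm; v ends -32 cm/s.
5–7 s: v starts -32 cm/s; Δx = -32·2 + ½·1·2² = -62 cm; v ends -30 cm/s.
7–13 s: v starts -30 cm/s; Δx = -30·6 + ½·4·6² = -108 cm; v ends -6 cm/s.
x(13) = -3 + Σ Δx = -245.5 cm.

-245.5 cm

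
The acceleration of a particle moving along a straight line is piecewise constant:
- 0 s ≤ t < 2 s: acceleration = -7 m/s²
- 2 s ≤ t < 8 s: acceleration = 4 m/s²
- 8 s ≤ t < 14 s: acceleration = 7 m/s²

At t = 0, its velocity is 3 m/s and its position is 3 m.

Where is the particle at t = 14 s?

On each constant-a segment, Δv = aΔt and Δx = v₀Δt + ½aΔt²; chain segment to segment.
0–2 s: v starts 3 m/s; Δx = 3·2 + ½·-7·2² = -8 m; v ends -11 m/s.
2–8 s: v starts -11 m/s; Δx = -11·6 + ½·4·6² = 6 m; v ends 13 m/s.
8–14 s: v starts 13 m/s; Δx = 13·6 + ½·7·6² = 204 m; v ends 55 m/s.
x(14) = 3 + Σ Δx = 205 m.

205 m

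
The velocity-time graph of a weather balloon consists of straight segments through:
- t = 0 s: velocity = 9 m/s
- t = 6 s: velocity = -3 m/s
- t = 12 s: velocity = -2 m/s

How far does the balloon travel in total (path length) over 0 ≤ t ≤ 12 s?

Total distance travelled is ∫|v| dt — sum the magnitudes of each area piece.
0–6 s: v = 0 at t = 4.5 s; triangle areas 20.25 + 2.25 = 22.5 m
6–12 s: |½(-3 + -2)(6)| = 15 m
Total distance = 37.5 m

37.5 m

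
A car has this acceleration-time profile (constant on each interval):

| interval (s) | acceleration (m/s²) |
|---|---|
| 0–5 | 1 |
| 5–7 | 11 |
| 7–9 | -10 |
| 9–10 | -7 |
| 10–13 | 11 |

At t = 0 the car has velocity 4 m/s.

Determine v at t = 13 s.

37 m/s

Δv equals the area under the a-t graph; then v = v₀ + Δv.
0–5 s: 1 × 5 = 5 m/s
5–7 s: 11 × 2 = 22 m/s
7–9 s: -10 × 2 = -20 m/s
9–10 s: -7 × 1 = -7 m/s
10–13 s: 11 × 3 = 33 m/s
Δv = 33 m/s, so v(13) = 4 + (33) = 37 m/s.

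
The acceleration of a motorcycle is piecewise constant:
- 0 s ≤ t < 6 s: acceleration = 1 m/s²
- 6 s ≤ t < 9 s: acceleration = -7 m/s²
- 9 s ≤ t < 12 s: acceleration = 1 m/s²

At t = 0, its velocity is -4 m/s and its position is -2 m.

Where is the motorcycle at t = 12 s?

-86 m

On each constant-a segment, Δv = aΔt and Δx = v₀Δt + ½aΔt²; chain segment to segment.
0–6 s: v starts -4 m/s; Δx = -4·6 + ½·1·6² = -6 m; v ends 2 m/s.
6–9 s: v starts 2 m/s; Δx = 2·3 + ½·-7·3² = -25.5 m; v ends -19 m/s.
9–12 s: v starts -19 m/s; Δx = -19·3 + ½·1·3² = -52.5 m; v ends -16 m/s.
x(12) = -2 + Σ Δx = -86 m.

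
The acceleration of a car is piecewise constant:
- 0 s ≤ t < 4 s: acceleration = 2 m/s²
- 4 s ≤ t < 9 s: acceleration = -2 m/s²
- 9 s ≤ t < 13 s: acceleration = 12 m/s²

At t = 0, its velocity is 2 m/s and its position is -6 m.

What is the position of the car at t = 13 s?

139 m

On each constant-a segment, Δv = aΔt and Δx = v₀Δt + ½aΔt²; chain segment to segment.
0–4 s: v starts 2 m/s; Δx = 2·4 + ½·2·4² = 24 m; v ends 10 m/s.
4–9 s: v starts 10 m/s; Δx = 10·5 + ½·-2·5² = 25 m; v ends 0 m/s.
9–13 s: v starts 0 m/s; Δx = 0·4 + ½·12·4² = 96 m; v ends 48 m/s.
x(13) = -6 + Σ Δx = 139 m.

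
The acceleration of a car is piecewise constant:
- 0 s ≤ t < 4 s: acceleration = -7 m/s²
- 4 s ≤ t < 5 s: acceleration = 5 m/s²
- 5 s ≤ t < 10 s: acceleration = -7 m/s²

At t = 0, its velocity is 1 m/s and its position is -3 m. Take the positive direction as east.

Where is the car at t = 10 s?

-277 m

On each constant-a segment, Δv = aΔt and Δx = v₀Δt + ½aΔt²; chain segment to segment.
0–4 s: v starts 1 m/s; Δx = 1·4 + ½·-7·4² = -52 m; v ends -27 m/s.
4–5 s: v starts -27 m/s; Δx = -27·1 + ½·5·1² = -24.5 m; v ends -22 m/s.
5–10 s: v starts -22 m/s; Δx = -22·5 + ½·-7·5² = -197.5 m; v ends -57 m/s.
x(10) = -3 + Σ Δx = -277 m.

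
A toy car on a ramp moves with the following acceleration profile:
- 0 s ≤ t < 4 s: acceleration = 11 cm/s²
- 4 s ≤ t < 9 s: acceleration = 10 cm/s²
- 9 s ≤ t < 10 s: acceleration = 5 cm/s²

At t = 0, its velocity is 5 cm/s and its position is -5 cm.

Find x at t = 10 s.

On each constant-a segment, Δv = aΔt and Δx = v₀Δt + ½aΔt²; chain segment to segment.
0–4 s: v starts 5 cm/s; Δx = 5·4 + ½·11·4² = 108 cm; v ends 49 cm/s.
4–9 s: v starts 49 cm/s; Δx = 49·5 + ½·10·5² = 370 cm; v ends 99 cm/s.
9–10 s: v starts 99 cm/s; Δx = 99·1 + ½·5·1² = 101.5 cm; v ends 104 cm/s.
x(10) = -5 + Σ Δx = 574.5 cm.

574.5 cm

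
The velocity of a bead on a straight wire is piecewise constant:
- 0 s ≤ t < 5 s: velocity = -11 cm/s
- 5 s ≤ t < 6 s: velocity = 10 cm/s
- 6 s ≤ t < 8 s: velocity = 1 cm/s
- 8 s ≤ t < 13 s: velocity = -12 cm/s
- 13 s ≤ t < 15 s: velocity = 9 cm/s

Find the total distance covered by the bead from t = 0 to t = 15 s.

145 cm

Total distance travelled is ∫|v| dt — sum the magnitudes of each area piece.
0–5 s: |-11| × 5 = 55 cm
5–6 s: |10| × 1 = 10 cm
6–8 s: |1| × 2 = 2 cm
8–13 s: |-12| × 5 = 60 cm
13–15 s: |9| × 2 = 18 cm
Total distance = 145 cm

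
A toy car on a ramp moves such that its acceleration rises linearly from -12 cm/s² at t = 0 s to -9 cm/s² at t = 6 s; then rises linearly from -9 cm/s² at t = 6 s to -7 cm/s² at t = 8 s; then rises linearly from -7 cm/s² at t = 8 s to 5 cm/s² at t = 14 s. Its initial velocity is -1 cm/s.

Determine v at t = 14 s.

Δv equals the area under the a-t graph; then v = v₀ + Δv.
0–6 s: ½(-12 + -9)(6) = -63 cm/s
6–8 s: ½(-9 + -7)(2) = -16 cm/s
8–14 s: ½(-7 + 5)(6) = -6 cm/s
Δv = -85 cm/s, so v(14) = -1 + (-85) = -86 cm/s.

-86 cm/s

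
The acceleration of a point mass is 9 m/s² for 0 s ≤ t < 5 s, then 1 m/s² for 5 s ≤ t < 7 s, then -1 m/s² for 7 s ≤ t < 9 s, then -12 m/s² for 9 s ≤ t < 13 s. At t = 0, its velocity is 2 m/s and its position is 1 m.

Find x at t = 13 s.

On each constant-a segment, Δv = aΔt and Δx = v₀Δt + ½aΔt²; chain segment to segment.
0–5 s: v starts 2 m/s; Δx = 2·5 + ½·9·5² = 122.5 m; v ends 47 m/s.
5–7 s: v starts 47 m/s; Δx = 47·2 + ½·1·2² = 96 m; v ends 49 m/s.
7–9 s: v starts 49 m/s; Δx = 49·2 + ½·-1·2² = 96 m; v ends 47 m/s.
9–13 s: v starts 47 m/s; Δx = 47·4 + ½·-12·4² = 92 m; v ends -1 m/s.
x(13) = 1 + Σ Δx = 407.5 m.

407.5 m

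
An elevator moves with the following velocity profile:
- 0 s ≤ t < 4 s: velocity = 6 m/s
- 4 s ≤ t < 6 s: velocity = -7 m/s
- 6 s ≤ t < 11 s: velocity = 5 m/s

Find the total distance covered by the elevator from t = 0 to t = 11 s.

63 m

Distance (not displacement) is the total path length: add the absolute areas under v-t.
0–4 s: |6| × 4 = 24 m
4–6 s: |-7| × 2 = 14 m
6–11 s: |5| × 5 = 25 m
Total distance = 63 m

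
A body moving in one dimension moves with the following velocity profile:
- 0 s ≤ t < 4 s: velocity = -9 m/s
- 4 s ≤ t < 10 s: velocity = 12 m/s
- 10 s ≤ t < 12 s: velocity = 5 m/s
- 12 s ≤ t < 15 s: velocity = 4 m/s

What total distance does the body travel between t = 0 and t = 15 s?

130 m

Total distance travelled is ∫|v| dt — sum the magnitudes of each area piece.
0–4 s: |-9| × 4 = 36 m
4–10 s: |12| × 6 = 72 m
10–12 s: |5| × 2 = 10 m
12–15 s: |4| × 3 = 12 m
Total distance = 130 m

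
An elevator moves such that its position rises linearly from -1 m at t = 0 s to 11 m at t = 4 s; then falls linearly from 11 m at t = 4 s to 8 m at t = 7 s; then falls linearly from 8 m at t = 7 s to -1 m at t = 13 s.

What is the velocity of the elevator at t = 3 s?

3 m/s

Velocity is the slope of the x-t graph on 0–4 s: (11 − -1)/(4 − 0) = 3 m/s.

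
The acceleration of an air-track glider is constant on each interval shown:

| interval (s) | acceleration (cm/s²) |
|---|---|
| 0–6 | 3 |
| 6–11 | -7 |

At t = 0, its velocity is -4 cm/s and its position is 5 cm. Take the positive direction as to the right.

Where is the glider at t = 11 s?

On each constant-a segment, Δv = aΔt and Δx = v₀Δt + ½aΔt²; chain segment to segment.
0–6 s: v starts -4 cm/s; Δx = -4·6 + ½·3·6² = 30 cm; v ends 14 cm/s.
6–11 s: v starts 14 cm/s; Δx = 14·5 + ½·-7·5² = -17.5 cm; v ends -21 cm/s.
x(11) = 5 + Σ Δx = 17.5 cm.

17.5 cm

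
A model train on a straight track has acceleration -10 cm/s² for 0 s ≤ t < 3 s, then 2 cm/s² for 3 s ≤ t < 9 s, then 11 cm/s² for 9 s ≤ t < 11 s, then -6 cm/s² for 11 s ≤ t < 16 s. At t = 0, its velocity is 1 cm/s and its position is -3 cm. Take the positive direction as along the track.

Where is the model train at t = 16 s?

-245 cm

On each constant-a segment, Δv = aΔt and Δx = v₀Δt + ½aΔt²; chain segment to segment.
0–3 s: v starts 1 cm/s; Δx = 1·3 + ½·-10·3² = -42 cm; v ends -29 cm/s.
3–9 s: v starts -29 cm/s; Δx = -29·6 + ½·2·6² = -138 cm; v ends -17 cm/s.
9–11 s: v starts -17 cm/s; Δx = -17·2 + ½·11·2² = -12 cm; v ends 5 cm/s.
11–16 s: v starts 5 cm/s; Δx = 5·5 + ½·-6·5² = -50 cm; v ends -25 cm/s.
x(16) = -3 + Σ Δx = -245 cm.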